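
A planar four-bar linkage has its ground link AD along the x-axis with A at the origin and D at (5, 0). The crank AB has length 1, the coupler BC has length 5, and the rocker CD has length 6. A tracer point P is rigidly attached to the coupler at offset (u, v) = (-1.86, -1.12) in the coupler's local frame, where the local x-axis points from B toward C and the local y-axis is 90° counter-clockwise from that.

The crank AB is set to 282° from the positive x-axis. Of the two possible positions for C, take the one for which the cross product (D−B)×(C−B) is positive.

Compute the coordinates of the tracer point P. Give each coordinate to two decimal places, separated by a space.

1.20 -2.91

A=(0,0), D=(5.00,0)
B = A + 1.00·(cos282°, sin282°) = (0.2079, -0.9781)
|BD| = 4.8909
circle(B,5.00) ∩ circle(D,6.00): a=1.3209, h=4.8224
  candidates: C₊=(0.5377,4.0110) cross=23.586; C₋=(2.4666,-5.4389) cross=-23.586
  mode + wants cross > 0 → take C=(0.5377,4.0110) (cross=23.586)
ex = (C−B)/|BC| = (0.0660,0.9978); ey = (-0.9978,0.0660)
P = B + -1.86·ex + -1.12·ey = (1.2028,-2.9080)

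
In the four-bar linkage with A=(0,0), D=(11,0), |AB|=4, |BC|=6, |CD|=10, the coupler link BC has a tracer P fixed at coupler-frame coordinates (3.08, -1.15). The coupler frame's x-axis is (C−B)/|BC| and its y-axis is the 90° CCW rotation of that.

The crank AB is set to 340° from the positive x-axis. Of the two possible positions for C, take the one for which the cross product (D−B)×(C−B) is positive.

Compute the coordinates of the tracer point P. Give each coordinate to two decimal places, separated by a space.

A=(0,0), D=(11.00,0)
B = A + 4.00·(cos340°, sin340°) = (3.7588, -1.3681)
|BD| = 7.3693
circle(B,6.00) ∩ circle(D,10.00): a=-0.6577, h=5.9638
  candidates: C₊=(2.0054,4.3700) cross=43.950; C₋=(4.2197,-7.3503) cross=-43.950
  mode + wants cross > 0 → take C=(2.0054,4.3700) (cross=43.950)
ex = (C−B)/|BC| = (-0.2922,0.9563); ey = (-0.9563,-0.2922)
P = B + 3.08·ex + -1.15·ey = (3.9585,1.9135)

3.96 1.91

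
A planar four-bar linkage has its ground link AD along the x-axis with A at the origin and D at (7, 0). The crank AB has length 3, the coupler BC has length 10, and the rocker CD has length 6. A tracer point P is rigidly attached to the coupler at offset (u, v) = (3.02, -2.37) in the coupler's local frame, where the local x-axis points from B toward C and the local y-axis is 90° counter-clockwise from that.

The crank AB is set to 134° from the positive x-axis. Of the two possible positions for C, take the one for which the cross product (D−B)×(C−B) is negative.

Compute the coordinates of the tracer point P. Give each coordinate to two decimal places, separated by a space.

A=(0,0), D=(7.00,0)
B = A + 3.00·(cos134°, sin134°) = (-2.0840, 2.1580)
|BD| = 9.3368
circle(B,10.00) ∩ circle(D,6.00): a=8.0957, h=5.8702
  candidates: C₊=(7.1493,5.9981) cross=54.809; C₋=(4.4357,-5.4244) cross=-54.809
  mode - wants cross < 0 → take C=(4.4357,-5.4244) (cross=-54.809)
ex = (C−B)/|BC| = (0.6520,-0.7582); ey = (0.7582,0.6520)
P = B + 3.02·ex + -2.37·ey = (-1.9121,-1.6770)

-1.91 -1.68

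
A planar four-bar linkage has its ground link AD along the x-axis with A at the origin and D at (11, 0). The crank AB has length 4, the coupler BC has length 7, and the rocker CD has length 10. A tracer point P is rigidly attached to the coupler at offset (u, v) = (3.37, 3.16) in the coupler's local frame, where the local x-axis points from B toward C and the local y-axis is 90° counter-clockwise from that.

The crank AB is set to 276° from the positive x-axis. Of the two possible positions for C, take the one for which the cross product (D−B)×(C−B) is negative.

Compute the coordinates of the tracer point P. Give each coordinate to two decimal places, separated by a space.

A=(0,0), D=(11.00,0)
B = A + 4.00·(cos276°, sin276°) = (0.4181, -3.9781)
|BD| = 11.3049
circle(B,7.00) ∩ circle(D,10.00): a=3.3968, h=6.1206
  candidates: C₊=(1.4439,2.9463) cross=69.193; C₋=(5.7514,-8.5119) cross=-69.193
  mode - wants cross < 0 → take C=(5.7514,-8.5119) (cross=-69.193)
ex = (C−B)/|BC| = (0.7619,-0.6477); ey = (0.6477,0.7619)
P = B + 3.37·ex + 3.16·ey = (5.0324,-3.7532)

5.03 -3.75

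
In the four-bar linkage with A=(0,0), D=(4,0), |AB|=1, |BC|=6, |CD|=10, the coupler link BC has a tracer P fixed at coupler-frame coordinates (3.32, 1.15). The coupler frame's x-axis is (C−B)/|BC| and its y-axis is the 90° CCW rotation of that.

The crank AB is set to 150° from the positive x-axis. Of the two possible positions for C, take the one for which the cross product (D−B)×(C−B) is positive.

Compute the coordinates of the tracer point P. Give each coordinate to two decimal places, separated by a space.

-3.79 2.45

A=(0,0), D=(4.00,0)
B = A + 1.00·(cos150°, sin150°) = (-0.8660, 0.5000)
|BD| = 4.8916
circle(B,6.00) ∩ circle(D,10.00): a=-4.0959, h=4.3844
  candidates: C₊=(-4.4924,5.2801) cross=21.447; C₋=(-5.3887,-3.4428) cross=-21.447
  mode + wants cross > 0 → take C=(-4.4924,5.2801) (cross=21.447)
ex = (C−B)/|BC| = (-0.6044,0.7967); ey = (-0.7967,-0.6044)
P = B + 3.32·ex + 1.15·ey = (-3.7888,2.4500)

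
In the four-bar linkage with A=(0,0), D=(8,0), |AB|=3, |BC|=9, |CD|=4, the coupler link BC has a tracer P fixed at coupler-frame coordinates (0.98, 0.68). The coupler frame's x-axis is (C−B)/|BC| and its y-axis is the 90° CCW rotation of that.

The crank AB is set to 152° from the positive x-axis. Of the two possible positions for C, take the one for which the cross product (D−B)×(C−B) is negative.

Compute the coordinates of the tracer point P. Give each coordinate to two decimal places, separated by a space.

A=(0,0), D=(8.00,0)
B = A + 3.00·(cos152°, sin152°) = (-2.6488, 1.4084)
|BD| = 10.7416
circle(B,9.00) ∩ circle(D,4.00): a=8.3964, h=3.2404
  candidates: C₊=(6.1000,3.5199) cross=34.807; C₋=(5.2502,-2.9049) cross=-34.807
  mode - wants cross < 0 → take C=(5.2502,-2.9049) (cross=-34.807)
ex = (C−B)/|BC| = (0.8777,-0.4793); ey = (0.4793,0.8777)
P = B + 0.98·ex + 0.68·ey = (-1.4628,1.5356)

-1.46 1.54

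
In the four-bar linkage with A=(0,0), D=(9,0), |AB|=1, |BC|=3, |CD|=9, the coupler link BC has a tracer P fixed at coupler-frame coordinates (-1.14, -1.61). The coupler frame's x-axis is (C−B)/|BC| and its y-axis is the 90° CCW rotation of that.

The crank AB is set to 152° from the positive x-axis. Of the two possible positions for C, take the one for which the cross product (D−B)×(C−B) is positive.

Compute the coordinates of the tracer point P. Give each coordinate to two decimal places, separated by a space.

-0.01 -1.30

A=(0,0), D=(9.00,0)
B = A + 1.00·(cos152°, sin152°) = (-0.8829, 0.4695)
|BD| = 9.8941
circle(B,3.00) ∩ circle(D,9.00): a=1.3085, h=2.6996
  candidates: C₊=(0.5522,3.1039) cross=26.710; C₋=(0.2960,-2.2892) cross=-26.710
  mode + wants cross > 0 → take C=(0.5522,3.1039) (cross=26.710)
ex = (C−B)/|BC| = (0.4784,0.8782); ey = (-0.8782,0.4784)
P = B + -1.14·ex + -1.61·ey = (-0.0145,-1.3018)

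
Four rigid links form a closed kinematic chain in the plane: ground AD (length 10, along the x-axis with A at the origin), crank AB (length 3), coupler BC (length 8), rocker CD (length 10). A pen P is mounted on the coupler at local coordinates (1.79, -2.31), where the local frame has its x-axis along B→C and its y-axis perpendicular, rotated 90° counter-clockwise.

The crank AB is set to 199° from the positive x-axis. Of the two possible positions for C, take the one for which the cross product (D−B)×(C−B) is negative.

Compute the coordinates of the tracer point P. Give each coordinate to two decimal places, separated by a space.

A=(0,0), D=(10.00,0)
B = A + 3.00·(cos199°, sin199°) = (-2.8366, -0.9767)
|BD| = 12.8737
circle(B,8.00) ∩ circle(D,10.00): a=5.0386, h=6.2139
  candidates: C₊=(1.7161,5.6015) cross=79.995; C₋=(2.6590,-6.7904) cross=-79.995
  mode - wants cross < 0 → take C=(2.6590,-6.7904) (cross=-79.995)
ex = (C−B)/|BC| = (0.6869,-0.7267); ey = (0.7267,0.6869)
P = B + 1.79·ex + -2.31·ey = (-3.2856,-3.8644)

-3.29 -3.86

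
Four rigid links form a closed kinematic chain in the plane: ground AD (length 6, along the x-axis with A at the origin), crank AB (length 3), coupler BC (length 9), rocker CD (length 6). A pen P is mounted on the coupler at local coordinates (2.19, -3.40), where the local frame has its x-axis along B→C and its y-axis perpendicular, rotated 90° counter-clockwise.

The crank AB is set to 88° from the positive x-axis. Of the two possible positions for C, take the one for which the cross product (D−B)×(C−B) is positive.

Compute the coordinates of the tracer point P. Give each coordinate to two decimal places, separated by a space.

3.09 0.27

A=(0,0), D=(6.00,0)
B = A + 3.00·(cos88°, sin88°) = (0.1047, 2.9982)
|BD| = 6.6139
circle(B,9.00) ∩ circle(D,6.00): a=6.7089, h=5.9992
  candidates: C₊=(8.8042,5.3044) cross=39.678; C₋=(3.3651,-5.3905) cross=-39.678
  mode + wants cross > 0 → take C=(8.8042,5.3044) (cross=39.678)
ex = (C−B)/|BC| = (0.9666,0.2562); ey = (-0.2562,0.9666)
P = B + 2.19·ex + -3.40·ey = (3.0928,0.2729)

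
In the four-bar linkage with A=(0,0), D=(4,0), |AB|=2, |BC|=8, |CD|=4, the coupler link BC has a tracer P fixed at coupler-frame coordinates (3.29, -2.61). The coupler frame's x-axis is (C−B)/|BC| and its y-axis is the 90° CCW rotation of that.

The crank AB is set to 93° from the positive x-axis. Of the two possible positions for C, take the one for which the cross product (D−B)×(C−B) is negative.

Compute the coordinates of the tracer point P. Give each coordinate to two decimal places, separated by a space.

0.34 -2.18

A=(0,0), D=(4.00,0)
B = A + 2.00·(cos93°, sin93°) = (-0.1047, 1.9973)
|BD| = 4.5648
circle(B,8.00) ∩ circle(D,4.00): a=7.5400, h=2.6736
  candidates: C₊=(7.8451,1.1023) cross=12.204; C₋=(5.5055,-3.7059) cross=-12.204
  mode - wants cross < 0 → take C=(5.5055,-3.7059) (cross=-12.204)
ex = (C−B)/|BC| = (0.7013,-0.7129); ey = (0.7129,0.7013)
P = B + 3.29·ex + -2.61·ey = (0.3419,-2.1785)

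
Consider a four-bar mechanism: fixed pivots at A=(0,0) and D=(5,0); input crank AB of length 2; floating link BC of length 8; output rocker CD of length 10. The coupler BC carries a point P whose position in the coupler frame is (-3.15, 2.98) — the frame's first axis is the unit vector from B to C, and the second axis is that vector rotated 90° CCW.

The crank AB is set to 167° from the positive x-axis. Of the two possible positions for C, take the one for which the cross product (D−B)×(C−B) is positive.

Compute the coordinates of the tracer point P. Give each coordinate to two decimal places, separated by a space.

-5.44 -2.13

A=(0,0), D=(5.00,0)
B = A + 2.00·(cos167°, sin167°) = (-1.9487, 0.4499)
|BD| = 6.9633
circle(B,8.00) ∩ circle(D,10.00): a=0.8967, h=7.9496
  candidates: C₊=(-0.5403,8.3249) cross=55.355; C₋=(-1.5676,-7.5410) cross=-55.355
  mode + wants cross > 0 → take C=(-0.5403,8.3249) (cross=55.355)
ex = (C−B)/|BC| = (0.1761,0.9844); ey = (-0.9844,0.1761)
P = B + -3.15·ex + 2.98·ey = (-5.4368,-2.1263)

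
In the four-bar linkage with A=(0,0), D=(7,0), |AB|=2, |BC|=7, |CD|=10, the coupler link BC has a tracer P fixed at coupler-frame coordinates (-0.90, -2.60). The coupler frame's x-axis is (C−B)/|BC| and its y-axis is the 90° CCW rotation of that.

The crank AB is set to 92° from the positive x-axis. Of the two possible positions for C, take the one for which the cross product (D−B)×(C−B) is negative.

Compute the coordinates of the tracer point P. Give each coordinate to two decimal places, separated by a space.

A=(0,0), D=(7.00,0)
B = A + 2.00·(cos92°, sin92°) = (-0.0698, 1.9988)
|BD| = 7.3469
circle(B,7.00) ∩ circle(D,10.00): a=0.2026, h=6.9971
  candidates: C₊=(2.0288,8.6768) cross=51.407; C₋=(-1.7784,-4.7895) cross=-51.407
  mode - wants cross < 0 → take C=(-1.7784,-4.7895) (cross=-51.407)
ex = (C−B)/|BC| = (-0.2441,-0.9698); ey = (0.9698,-0.2441)
P = B + -0.90·ex + -2.60·ey = (-2.3715,3.5062)

-2.37 3.51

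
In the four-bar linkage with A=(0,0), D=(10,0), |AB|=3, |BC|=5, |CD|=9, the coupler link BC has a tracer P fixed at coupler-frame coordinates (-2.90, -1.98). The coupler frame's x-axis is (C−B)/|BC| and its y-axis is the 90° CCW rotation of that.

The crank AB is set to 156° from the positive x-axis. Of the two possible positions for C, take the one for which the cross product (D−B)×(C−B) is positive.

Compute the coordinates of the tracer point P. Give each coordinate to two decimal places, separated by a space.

A=(0,0), D=(10.00,0)
B = A + 3.00·(cos156°, sin156°) = (-2.7406, 1.2202)
|BD| = 12.7989
circle(B,5.00) ∩ circle(D,9.00): a=4.2118, h=2.6946
  candidates: C₊=(1.7089,3.5010) cross=34.488; C₋=(1.1951,-1.8637) cross=-34.488
  mode + wants cross > 0 → take C=(1.7089,3.5010) (cross=34.488)
ex = (C−B)/|BC| = (0.8899,0.4562); ey = (-0.4562,0.8899)
P = B + -2.90·ex + -1.98·ey = (-4.4182,-1.8646)

-4.42 -1.86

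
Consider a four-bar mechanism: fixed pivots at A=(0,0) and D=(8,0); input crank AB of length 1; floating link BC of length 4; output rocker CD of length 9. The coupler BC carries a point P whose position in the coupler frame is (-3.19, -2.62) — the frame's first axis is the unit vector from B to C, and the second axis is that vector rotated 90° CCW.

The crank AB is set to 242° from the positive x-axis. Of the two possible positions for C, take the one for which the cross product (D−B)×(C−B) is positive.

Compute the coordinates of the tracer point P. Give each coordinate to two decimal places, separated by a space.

2.13 -4.09

A=(0,0), D=(8.00,0)
B = A + 1.00·(cos242°, sin242°) = (-0.4695, -0.8829)
|BD| = 8.5154
circle(B,4.00) ∩ circle(D,9.00): a=0.4411, h=3.9756
  candidates: C₊=(-0.4430,3.1170) cross=33.854; C₋=(0.3814,-4.7914) cross=-33.854
  mode + wants cross > 0 → take C=(-0.4430,3.1170) (cross=33.854)
ex = (C−B)/|BC| = (0.0066,1.0000); ey = (-1.0000,0.0066)
P = B + -3.19·ex + -2.62·ey = (2.1294,-4.0902)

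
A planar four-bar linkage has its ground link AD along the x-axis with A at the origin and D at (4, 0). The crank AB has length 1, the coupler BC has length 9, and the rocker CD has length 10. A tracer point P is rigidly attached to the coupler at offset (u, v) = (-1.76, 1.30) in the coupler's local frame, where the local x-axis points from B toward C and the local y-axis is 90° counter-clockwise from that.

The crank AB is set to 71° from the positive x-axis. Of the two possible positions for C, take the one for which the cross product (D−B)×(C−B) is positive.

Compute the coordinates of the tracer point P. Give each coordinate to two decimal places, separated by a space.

A=(0,0), D=(4.00,0)
B = A + 1.00·(cos71°, sin71°) = (0.3256, 0.9455)
|BD| = 3.7941
circle(B,9.00) ∩ circle(D,10.00): a=-0.6068, h=8.9795
  candidates: C₊=(1.9757,9.7930) cross=34.070; C₋=(-2.4998,-7.5995) cross=-34.070
  mode + wants cross > 0 → take C=(1.9757,9.7930) (cross=34.070)
ex = (C−B)/|BC| = (0.1833,0.9830); ey = (-0.9830,0.1833)
P = B + -1.76·ex + 1.30·ey = (-1.2751,-0.5463)

-1.28 -0.55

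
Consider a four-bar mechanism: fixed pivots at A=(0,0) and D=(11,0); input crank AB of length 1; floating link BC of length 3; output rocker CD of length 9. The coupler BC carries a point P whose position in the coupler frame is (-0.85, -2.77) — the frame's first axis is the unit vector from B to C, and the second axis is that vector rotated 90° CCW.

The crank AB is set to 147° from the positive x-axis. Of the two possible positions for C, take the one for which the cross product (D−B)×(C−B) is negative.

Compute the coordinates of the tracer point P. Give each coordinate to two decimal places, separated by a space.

A=(0,0), D=(11.00,0)
B = A + 1.00·(cos147°, sin147°) = (-0.8387, 0.5446)
|BD| = 11.8512
circle(B,3.00) ∩ circle(D,9.00): a=2.8879, h=0.8123
  candidates: C₊=(2.0835,1.2234) cross=9.627; C₋=(2.0089,-0.3996) cross=-9.627
  mode - wants cross < 0 → take C=(2.0089,-0.3996) (cross=-9.627)
ex = (C−B)/|BC| = (0.9492,-0.3147); ey = (0.3147,0.9492)
P = B + -0.85·ex + -2.77·ey = (-2.5173,-1.8171)

-2.52 -1.82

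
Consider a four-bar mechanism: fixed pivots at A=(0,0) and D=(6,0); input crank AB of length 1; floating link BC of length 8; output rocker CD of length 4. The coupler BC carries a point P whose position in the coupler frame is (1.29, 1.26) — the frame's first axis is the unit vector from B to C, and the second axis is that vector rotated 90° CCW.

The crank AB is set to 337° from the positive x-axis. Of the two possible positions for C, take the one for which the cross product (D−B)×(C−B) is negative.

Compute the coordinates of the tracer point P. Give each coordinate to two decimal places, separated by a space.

A=(0,0), D=(6.00,0)
B = A + 1.00·(cos337°, sin337°) = (0.9205, -0.3907)
|BD| = 5.0945
circle(B,8.00) ∩ circle(D,4.00): a=7.2582, h=3.3643
  candidates: C₊=(7.8993,3.5203) cross=17.139; C₋=(8.4154,-3.1884) cross=-17.139
  mode - wants cross < 0 → take C=(8.4154,-3.1884) (cross=-17.139)
ex = (C−B)/|BC| = (0.9369,-0.3497); ey = (0.3497,0.9369)
P = B + 1.29·ex + 1.26·ey = (2.5697,0.3386)

2.57 0.34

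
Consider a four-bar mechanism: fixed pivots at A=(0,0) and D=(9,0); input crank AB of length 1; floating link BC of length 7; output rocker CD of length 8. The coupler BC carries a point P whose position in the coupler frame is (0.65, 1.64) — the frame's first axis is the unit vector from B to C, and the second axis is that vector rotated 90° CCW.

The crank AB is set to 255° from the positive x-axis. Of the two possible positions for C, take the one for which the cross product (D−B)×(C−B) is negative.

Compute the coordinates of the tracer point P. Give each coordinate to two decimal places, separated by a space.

A=(0,0), D=(9.00,0)
B = A + 1.00·(cos255°, sin255°) = (-0.2588, -0.9659)
|BD| = 9.3091
circle(B,7.00) ∩ circle(D,8.00): a=3.8489, h=5.8469
  candidates: C₊=(2.9626,5.2488) cross=54.429; C₋=(4.1760,-6.3819) cross=-54.429
  mode - wants cross < 0 → take C=(4.1760,-6.3819) (cross=-54.429)
ex = (C−B)/|BC| = (0.6335,-0.7737); ey = (0.7737,0.6335)
P = B + 0.65·ex + 1.64·ey = (1.4219,-0.4298)

1.42 -0.43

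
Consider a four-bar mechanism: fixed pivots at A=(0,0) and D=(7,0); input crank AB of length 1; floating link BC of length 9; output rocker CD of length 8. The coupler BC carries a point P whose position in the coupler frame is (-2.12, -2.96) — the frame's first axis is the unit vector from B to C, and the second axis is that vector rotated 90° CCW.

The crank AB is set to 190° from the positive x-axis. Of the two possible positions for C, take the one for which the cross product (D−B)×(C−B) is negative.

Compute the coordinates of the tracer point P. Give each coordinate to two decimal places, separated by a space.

A=(0,0), D=(7.00,0)
B = A + 1.00·(cos190°, sin190°) = (-0.9848, -0.1736)
|BD| = 7.9867
circle(B,9.00) ∩ circle(D,8.00): a=5.0576, h=7.4445
  candidates: C₊=(3.9098,7.3791) cross=59.457; C₋=(4.2335,-7.5064) cross=-59.457
  mode - wants cross < 0 → take C=(4.2335,-7.5064) (cross=-59.457)
ex = (C−B)/|BC| = (0.5798,-0.8148); ey = (0.8148,0.5798)
P = B + -2.12·ex + -2.96·ey = (-4.6257,-0.1626)

-4.63 -0.16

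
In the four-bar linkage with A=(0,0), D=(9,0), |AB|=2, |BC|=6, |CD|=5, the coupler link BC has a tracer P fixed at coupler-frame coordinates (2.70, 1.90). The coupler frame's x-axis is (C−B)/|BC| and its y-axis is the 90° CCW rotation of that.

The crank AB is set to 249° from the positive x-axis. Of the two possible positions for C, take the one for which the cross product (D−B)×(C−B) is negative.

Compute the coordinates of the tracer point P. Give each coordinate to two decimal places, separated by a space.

2.33 -0.60

A=(0,0), D=(9.00,0)
B = A + 2.00·(cos249°, sin249°) = (-0.7167, -1.8672)
|BD| = 9.8945
circle(B,6.00) ∩ circle(D,5.00): a=5.5031, h=2.3908
  candidates: C₊=(4.2364,1.5191) cross=23.655; C₋=(5.1387,-3.1765) cross=-23.655
  mode - wants cross < 0 → take C=(5.1387,-3.1765) (cross=-23.655)
ex = (C−B)/|BC| = (0.9759,-0.2182); ey = (0.2182,0.9759)
P = B + 2.70·ex + 1.90·ey = (2.3328,-0.6021)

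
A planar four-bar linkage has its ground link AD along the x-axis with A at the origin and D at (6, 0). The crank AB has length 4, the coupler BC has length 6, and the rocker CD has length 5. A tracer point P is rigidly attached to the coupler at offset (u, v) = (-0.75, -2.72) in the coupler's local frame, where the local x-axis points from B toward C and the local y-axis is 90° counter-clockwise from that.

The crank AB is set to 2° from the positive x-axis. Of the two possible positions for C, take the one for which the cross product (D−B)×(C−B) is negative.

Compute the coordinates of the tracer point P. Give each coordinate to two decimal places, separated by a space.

1.33 -0.79

A=(0,0), D=(6.00,0)
B = A + 4.00·(cos2°, sin2°) = (3.9976, 0.1396)
|BD| = 2.0073
circle(B,6.00) ∩ circle(D,5.00): a=3.7437, h=4.6888
  candidates: C₊=(8.0582,4.5567) cross=9.412; C₋=(7.4061,-4.7982) cross=-9.412
  mode - wants cross < 0 → take C=(7.4061,-4.7982) (cross=-9.412)
ex = (C−B)/|BC| = (0.5681,-0.8230); ey = (0.8230,0.5681)
P = B + -0.75·ex + -2.72·ey = (1.3330,-0.7884)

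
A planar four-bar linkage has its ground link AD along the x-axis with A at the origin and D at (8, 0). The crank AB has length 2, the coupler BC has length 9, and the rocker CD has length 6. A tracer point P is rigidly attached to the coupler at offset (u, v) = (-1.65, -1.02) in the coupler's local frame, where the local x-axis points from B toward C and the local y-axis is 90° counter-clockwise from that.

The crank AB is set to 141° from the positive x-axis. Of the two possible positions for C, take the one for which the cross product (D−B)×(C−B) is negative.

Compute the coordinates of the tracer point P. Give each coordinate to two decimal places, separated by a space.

-3.44 1.70

A=(0,0), D=(8.00,0)
B = A + 2.00·(cos141°, sin141°) = (-1.5543, 1.2586)
|BD| = 9.6368
circle(B,9.00) ∩ circle(D,6.00): a=7.1532, h=5.4618
  candidates: C₊=(6.2510,5.7394) cross=52.635; C₋=(4.8243,-5.0907) cross=-52.635
  mode - wants cross < 0 → take C=(4.8243,-5.0907) (cross=-52.635)
ex = (C−B)/|BC| = (0.7087,-0.7055); ey = (0.7055,0.7087)
P = B + -1.65·ex + -1.02·ey = (-3.4433,1.6998)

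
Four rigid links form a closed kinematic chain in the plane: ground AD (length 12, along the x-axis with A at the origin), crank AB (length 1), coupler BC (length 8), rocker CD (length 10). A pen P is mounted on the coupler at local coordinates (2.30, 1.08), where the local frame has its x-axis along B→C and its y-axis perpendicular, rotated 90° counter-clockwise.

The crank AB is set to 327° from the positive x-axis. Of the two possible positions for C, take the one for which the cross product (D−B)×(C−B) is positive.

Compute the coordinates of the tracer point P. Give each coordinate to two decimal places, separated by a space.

A=(0,0), D=(12.00,0)
B = A + 1.00·(cos327°, sin327°) = (0.8387, -0.5446)
|BD| = 11.1746
circle(B,8.00) ∩ circle(D,10.00): a=3.9765, h=6.9417
  candidates: C₊=(4.4721,6.5826) cross=77.571; C₋=(5.1488,-7.2843) cross=-77.571
  mode + wants cross > 0 → take C=(4.4721,6.5826) (cross=77.571)
ex = (C−B)/|BC| = (0.4542,0.8909); ey = (-0.8909,0.4542)
P = B + 2.30·ex + 1.08·ey = (0.9211,1.9950)

0.92 1.99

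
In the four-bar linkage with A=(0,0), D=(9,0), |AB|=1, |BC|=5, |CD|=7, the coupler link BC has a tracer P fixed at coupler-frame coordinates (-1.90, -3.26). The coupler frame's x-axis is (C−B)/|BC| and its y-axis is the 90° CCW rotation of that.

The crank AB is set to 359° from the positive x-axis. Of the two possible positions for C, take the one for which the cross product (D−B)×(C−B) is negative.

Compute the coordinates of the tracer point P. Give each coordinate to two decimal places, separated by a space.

-2.77 -0.01

A=(0,0), D=(9.00,0)
B = A + 1.00·(cos359°, sin359°) = (0.9998, -0.0175)
|BD| = 8.0002
circle(B,5.00) ∩ circle(D,7.00): a=2.5001, h=4.3301
  candidates: C₊=(3.4905,4.3181) cross=34.641; C₋=(3.5094,-4.3420) cross=-34.641
  mode - wants cross < 0 → take C=(3.5094,-4.3420) (cross=-34.641)
ex = (C−B)/|BC| = (0.5019,-0.8649); ey = (0.8649,0.5019)
P = B + -1.90·ex + -3.26·ey = (-2.7734,-0.0103)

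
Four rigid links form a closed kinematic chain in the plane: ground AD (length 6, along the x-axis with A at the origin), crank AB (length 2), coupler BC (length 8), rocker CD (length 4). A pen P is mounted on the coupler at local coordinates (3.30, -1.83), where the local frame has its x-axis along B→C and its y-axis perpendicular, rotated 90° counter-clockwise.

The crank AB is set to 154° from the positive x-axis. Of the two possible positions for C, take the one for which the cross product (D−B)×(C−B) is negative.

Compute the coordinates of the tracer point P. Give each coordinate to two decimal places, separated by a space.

A=(0,0), D=(6.00,0)
B = A + 2.00·(cos154°, sin154°) = (-1.7976, 0.8767)
|BD| = 7.8467
circle(B,8.00) ∩ circle(D,4.00): a=6.9820, h=3.9054
  candidates: C₊=(5.5770,3.9776) cross=30.645; C₋=(4.7043,-3.7843) cross=-30.645
  mode - wants cross < 0 → take C=(4.7043,-3.7843) (cross=-30.645)
ex = (C−B)/|BC| = (0.8127,-0.5826); ey = (0.5826,0.8127)
P = B + 3.30·ex + -1.83·ey = (-0.1818,-2.5333)

-0.18 -2.53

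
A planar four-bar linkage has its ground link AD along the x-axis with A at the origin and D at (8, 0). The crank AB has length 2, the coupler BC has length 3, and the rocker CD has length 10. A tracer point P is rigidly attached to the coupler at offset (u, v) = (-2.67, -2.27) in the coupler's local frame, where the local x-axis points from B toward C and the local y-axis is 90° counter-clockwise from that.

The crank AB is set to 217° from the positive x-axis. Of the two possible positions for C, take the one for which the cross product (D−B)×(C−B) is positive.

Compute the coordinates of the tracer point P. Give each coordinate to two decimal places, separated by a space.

0.88 -3.68

A=(0,0), D=(8.00,0)
B = A + 2.00·(cos217°, sin217°) = (-1.5973, -1.2036)
|BD| = 9.6725
circle(B,3.00) ∩ circle(D,10.00): a=0.1321, h=2.9971
  candidates: C₊=(-1.8391,1.7866) cross=28.989; C₋=(-1.0932,-4.1610) cross=-28.989
  mode + wants cross > 0 → take C=(-1.8391,1.7866) (cross=28.989)
ex = (C−B)/|BC| = (-0.0806,0.9967); ey = (-0.9967,-0.0806)
P = B + -2.67·ex + -2.27·ey = (0.8806,-3.6820)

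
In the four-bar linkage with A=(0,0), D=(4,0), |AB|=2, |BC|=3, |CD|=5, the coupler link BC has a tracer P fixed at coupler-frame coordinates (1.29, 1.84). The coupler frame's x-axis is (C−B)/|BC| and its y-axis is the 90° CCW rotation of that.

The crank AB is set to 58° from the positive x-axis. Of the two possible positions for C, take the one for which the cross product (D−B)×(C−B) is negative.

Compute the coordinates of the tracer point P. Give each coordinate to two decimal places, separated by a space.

A=(0,0), D=(4.00,0)
B = A + 2.00·(cos58°, sin58°) = (1.0598, 1.6961)
|BD| = 3.3943
circle(B,3.00) ∩ circle(D,5.00): a=-0.6597, h=2.9266
  candidates: C₊=(1.9507,4.5608) cross=9.934; C₋=(-0.9740,-0.5092) cross=-9.934
  mode - wants cross < 0 → take C=(-0.9740,-0.5092) (cross=-9.934)
ex = (C−B)/|BC| = (-0.6779,-0.7351); ey = (0.7351,-0.6779)
P = B + 1.29·ex + 1.84·ey = (1.5379,-0.4996)

1.54 -0.50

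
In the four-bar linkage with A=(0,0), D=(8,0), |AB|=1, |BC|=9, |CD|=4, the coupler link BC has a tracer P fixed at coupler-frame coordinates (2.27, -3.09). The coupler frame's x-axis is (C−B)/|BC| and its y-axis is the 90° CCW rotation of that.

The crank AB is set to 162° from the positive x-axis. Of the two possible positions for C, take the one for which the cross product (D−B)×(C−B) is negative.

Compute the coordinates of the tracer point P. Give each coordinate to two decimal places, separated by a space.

A=(0,0), D=(8.00,0)
B = A + 1.00·(cos162°, sin162°) = (-0.9511, 0.3090)
|BD| = 8.9564
circle(B,9.00) ∩ circle(D,4.00): a=8.1069, h=3.9088
  candidates: C₊=(7.2859,3.9357) cross=35.008; C₋=(7.0161,-3.8771) cross=-35.008
  mode - wants cross < 0 → take C=(7.0161,-3.8771) (cross=-35.008)
ex = (C−B)/|BC| = (0.8852,-0.4651); ey = (0.4651,0.8852)
P = B + 2.27·ex + -3.09·ey = (-0.3788,-3.4822)

-0.38 -3.48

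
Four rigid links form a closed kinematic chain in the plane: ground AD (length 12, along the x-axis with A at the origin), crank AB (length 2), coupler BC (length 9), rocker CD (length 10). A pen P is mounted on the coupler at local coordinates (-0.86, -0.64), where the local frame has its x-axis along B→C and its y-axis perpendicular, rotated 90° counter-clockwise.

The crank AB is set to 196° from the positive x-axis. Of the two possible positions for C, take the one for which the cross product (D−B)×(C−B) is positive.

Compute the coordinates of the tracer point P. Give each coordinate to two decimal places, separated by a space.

-2.02 -1.62

A=(0,0), D=(12.00,0)
B = A + 2.00·(cos196°, sin196°) = (-1.9225, -0.5513)
|BD| = 13.9334
circle(B,9.00) ∩ circle(D,10.00): a=6.2849, h=6.4420
  candidates: C₊=(4.1026,6.1344) cross=89.760; C₋=(4.6123,-6.7396) cross=-89.760
  mode + wants cross > 0 → take C=(4.1026,6.1344) (cross=89.760)
ex = (C−B)/|BC| = (0.6695,0.7429); ey = (-0.7429,0.6695)
P = B + -0.86·ex + -0.64·ey = (-2.0228,-1.6186)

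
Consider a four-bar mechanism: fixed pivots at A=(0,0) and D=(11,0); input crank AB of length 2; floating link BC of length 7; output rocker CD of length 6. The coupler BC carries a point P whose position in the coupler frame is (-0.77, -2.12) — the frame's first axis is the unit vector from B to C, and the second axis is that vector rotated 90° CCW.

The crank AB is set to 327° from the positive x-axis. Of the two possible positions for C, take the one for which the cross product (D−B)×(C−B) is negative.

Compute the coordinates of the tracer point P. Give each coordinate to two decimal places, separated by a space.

A=(0,0), D=(11.00,0)
B = A + 2.00·(cos327°, sin327°) = (1.6773, -1.0893)
|BD| = 9.3861
circle(B,7.00) ∩ circle(D,6.00): a=5.3856, h=4.4717
  candidates: C₊=(6.5076,3.9772) cross=41.971; C₋=(7.5455,-4.9057) cross=-41.971
  mode - wants cross < 0 → take C=(7.5455,-4.9057) (cross=-41.971)
ex = (C−B)/|BC| = (0.8383,-0.5452); ey = (0.5452,0.8383)
P = B + -0.77·ex + -2.12·ey = (-0.1240,-2.4467)

-0.12 -2.45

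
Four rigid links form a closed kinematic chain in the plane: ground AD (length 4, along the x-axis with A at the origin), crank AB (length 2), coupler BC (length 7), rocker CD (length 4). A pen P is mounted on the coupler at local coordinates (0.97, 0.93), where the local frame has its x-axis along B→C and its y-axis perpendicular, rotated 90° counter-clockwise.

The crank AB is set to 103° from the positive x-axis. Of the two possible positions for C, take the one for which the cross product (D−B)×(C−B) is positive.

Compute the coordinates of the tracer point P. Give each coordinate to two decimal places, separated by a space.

0.34 3.03

A=(0,0), D=(4.00,0)
B = A + 2.00·(cos103°, sin103°) = (-0.4499, 1.9487)
|BD| = 4.8579
circle(B,7.00) ∩ circle(D,4.00): a=5.8255, h=3.8812
  candidates: C₊=(6.4433,3.1671) cross=18.855; C₋=(3.3294,-3.9434) cross=-18.855
  mode + wants cross > 0 → take C=(6.4433,3.1671) (cross=18.855)
ex = (C−B)/|BC| = (0.9847,0.1741); ey = (-0.1741,0.9847)
P = B + 0.97·ex + 0.93·ey = (0.3434,3.0334)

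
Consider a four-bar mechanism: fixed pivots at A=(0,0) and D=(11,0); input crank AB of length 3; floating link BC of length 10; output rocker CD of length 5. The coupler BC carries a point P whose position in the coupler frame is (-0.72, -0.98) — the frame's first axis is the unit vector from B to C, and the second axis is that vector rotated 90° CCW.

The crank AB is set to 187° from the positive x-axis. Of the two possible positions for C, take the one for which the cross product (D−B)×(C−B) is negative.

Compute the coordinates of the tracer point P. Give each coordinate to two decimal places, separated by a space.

A=(0,0), D=(11.00,0)
B = A + 3.00·(cos187°, sin187°) = (-2.9776, -0.3656)
|BD| = 13.9824
circle(B,10.00) ∩ circle(D,5.00): a=9.6731, h=2.5358
  candidates: C₊=(6.6259,2.4222) cross=35.456; C₋=(6.7585,-2.6476) cross=-35.456
  mode - wants cross < 0 → take C=(6.7585,-2.6476) (cross=-35.456)
ex = (C−B)/|BC| = (0.9736,-0.2282); ey = (0.2282,0.9736)
P = B + -0.72·ex + -0.98·ey = (-3.9023,-1.1554)

-3.90 -1.16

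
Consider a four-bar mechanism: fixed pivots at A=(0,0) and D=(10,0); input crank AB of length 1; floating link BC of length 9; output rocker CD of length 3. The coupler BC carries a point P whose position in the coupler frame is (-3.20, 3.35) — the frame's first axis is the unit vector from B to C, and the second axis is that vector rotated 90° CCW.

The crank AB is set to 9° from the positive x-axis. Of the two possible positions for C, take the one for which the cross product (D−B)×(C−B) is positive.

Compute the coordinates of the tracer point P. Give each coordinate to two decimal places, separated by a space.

-3.10 2.34

A=(0,0), D=(10.00,0)
B = A + 1.00·(cos9°, sin9°) = (0.9877, 0.1564)
|BD| = 9.0137
circle(B,9.00) ∩ circle(D,3.00): a=8.5008, h=2.9558
  candidates: C₊=(9.5385,2.9643) cross=26.643; C₋=(9.4359,-2.9465) cross=-26.643
  mode + wants cross > 0 → take C=(9.5385,2.9643) (cross=26.643)
ex = (C−B)/|BC| = (0.9501,0.3120); ey = (-0.3120,0.9501)
P = B + -3.20·ex + 3.35·ey = (-3.0977,2.3409)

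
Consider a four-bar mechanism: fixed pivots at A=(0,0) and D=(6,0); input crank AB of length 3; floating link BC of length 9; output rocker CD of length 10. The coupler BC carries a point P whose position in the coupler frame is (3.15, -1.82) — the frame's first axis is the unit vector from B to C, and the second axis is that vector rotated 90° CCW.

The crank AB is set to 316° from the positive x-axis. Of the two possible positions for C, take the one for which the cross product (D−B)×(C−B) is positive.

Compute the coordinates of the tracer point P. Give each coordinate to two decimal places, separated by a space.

2.26 1.55

A=(0,0), D=(6.00,0)
B = A + 3.00·(cos316°, sin316°) = (2.1580, -2.0840)
|BD| = 4.3708
circle(B,9.00) ∩ circle(D,10.00): a=0.0119, h=9.0000
  candidates: C₊=(-2.1227,5.8328) cross=39.337; C₋=(6.4596,-9.9894) cross=-39.337
  mode + wants cross > 0 → take C=(-2.1227,5.8328) (cross=39.337)
ex = (C−B)/|BC| = (-0.4756,0.8796); ey = (-0.8796,-0.4756)
P = B + 3.15·ex + -1.82·ey = (2.2607,1.5526)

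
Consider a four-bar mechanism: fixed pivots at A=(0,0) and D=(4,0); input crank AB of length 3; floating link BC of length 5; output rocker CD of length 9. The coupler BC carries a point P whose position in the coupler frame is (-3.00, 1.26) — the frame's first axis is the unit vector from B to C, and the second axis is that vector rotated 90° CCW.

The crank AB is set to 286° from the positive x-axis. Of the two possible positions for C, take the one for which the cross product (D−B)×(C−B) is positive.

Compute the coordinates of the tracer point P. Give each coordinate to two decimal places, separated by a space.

4.04 -3.40

A=(0,0), D=(4.00,0)
B = A + 3.00·(cos286°, sin286°) = (0.8269, -2.8838)
|BD| = 4.2877
circle(B,5.00) ∩ circle(D,9.00): a=-4.3864, h=2.3999
  candidates: C₊=(-4.0333,-4.0579) cross=10.290; C₋=(-0.8051,-7.6100) cross=-10.290
  mode + wants cross > 0 → take C=(-4.0333,-4.0579) (cross=10.290)
ex = (C−B)/|BC| = (-0.9720,-0.2348); ey = (0.2348,-0.9720)
P = B + -3.00·ex + 1.26·ey = (4.0389,-3.4041)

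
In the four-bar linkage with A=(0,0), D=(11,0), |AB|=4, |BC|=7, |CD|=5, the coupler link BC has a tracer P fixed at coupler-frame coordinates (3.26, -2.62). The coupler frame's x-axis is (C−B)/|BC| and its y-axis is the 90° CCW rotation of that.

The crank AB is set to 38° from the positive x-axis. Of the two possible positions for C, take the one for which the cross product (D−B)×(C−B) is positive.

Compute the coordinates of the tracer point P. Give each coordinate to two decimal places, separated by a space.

7.11 1.10

A=(0,0), D=(11.00,0)
B = A + 4.00·(cos38°, sin38°) = (3.1520, 2.4626)
|BD| = 8.2253
circle(B,7.00) ∩ circle(D,5.00): a=5.5716, h=4.2377
  candidates: C₊=(9.7368,4.8378) cross=34.856; C₋=(7.1993,-3.2487) cross=-34.856
  mode + wants cross > 0 → take C=(9.7368,4.8378) (cross=34.856)
ex = (C−B)/|BC| = (0.9407,0.3393); ey = (-0.3393,0.9407)
P = B + 3.26·ex + -2.62·ey = (7.1076,1.1042)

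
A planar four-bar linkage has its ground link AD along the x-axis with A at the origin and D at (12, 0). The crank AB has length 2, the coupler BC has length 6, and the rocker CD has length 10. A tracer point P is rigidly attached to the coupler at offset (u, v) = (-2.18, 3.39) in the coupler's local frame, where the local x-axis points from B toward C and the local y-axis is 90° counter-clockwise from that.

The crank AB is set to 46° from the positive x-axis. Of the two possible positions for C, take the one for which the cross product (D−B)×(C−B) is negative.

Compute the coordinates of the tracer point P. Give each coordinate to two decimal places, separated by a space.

A=(0,0), D=(12.00,0)
B = A + 2.00·(cos46°, sin46°) = (1.3893, 1.4387)
|BD| = 10.7078
circle(B,6.00) ∩ circle(D,10.00): a=2.3654, h=5.5141
  candidates: C₊=(4.4741,6.5849) cross=59.043; C₋=(2.9924,-4.3432) cross=-59.043
  mode - wants cross < 0 → take C=(2.9924,-4.3432) (cross=-59.043)
ex = (C−B)/|BC| = (0.2672,-0.9636); ey = (0.9636,0.2672)
P = B + -2.18·ex + 3.39·ey = (4.0736,4.4452)

4.07 4.45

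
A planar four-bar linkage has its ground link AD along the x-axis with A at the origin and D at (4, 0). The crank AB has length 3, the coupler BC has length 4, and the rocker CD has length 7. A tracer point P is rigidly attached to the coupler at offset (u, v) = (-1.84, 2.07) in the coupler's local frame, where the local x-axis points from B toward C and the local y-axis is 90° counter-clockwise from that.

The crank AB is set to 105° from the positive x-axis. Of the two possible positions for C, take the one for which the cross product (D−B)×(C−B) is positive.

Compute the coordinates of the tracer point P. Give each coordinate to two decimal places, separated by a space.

A=(0,0), D=(4.00,0)
B = A + 3.00·(cos105°, sin105°) = (-0.7765, 2.8978)
|BD| = 5.5867
circle(B,4.00) ∩ circle(D,7.00): a=-0.1601, h=3.9968
  candidates: C₊=(1.1598,6.3979) cross=22.329; C₋=(-2.9864,-0.4363) cross=-22.329
  mode + wants cross > 0 → take C=(1.1598,6.3979) (cross=22.329)
ex = (C−B)/|BC| = (0.4841,0.8750); ey = (-0.8750,0.4841)
P = B + -1.84·ex + 2.07·ey = (-3.4785,2.2897)

-3.48 2.29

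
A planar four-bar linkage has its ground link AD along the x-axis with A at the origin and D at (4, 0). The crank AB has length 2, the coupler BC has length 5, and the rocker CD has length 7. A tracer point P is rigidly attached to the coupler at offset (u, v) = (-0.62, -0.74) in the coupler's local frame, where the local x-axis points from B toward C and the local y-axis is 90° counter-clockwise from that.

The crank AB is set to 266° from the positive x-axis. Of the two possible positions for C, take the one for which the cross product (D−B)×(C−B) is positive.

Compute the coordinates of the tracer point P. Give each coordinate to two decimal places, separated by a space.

A=(0,0), D=(4.00,0)
B = A + 2.00·(cos266°, sin266°) = (-0.1395, -1.9951)
|BD| = 4.5952
circle(B,5.00) ∩ circle(D,7.00): a=-0.3138, h=4.9901
  candidates: C₊=(-2.5888,2.3639) cross=22.931; C₋=(1.7444,-6.6266) cross=-22.931
  mode + wants cross > 0 → take C=(-2.5888,2.3639) (cross=22.931)
ex = (C−B)/|BC| = (-0.4899,0.8718); ey = (-0.8718,-0.4899)
P = B + -0.62·ex + -0.74·ey = (0.8093,-2.1732)

0.81 -2.17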